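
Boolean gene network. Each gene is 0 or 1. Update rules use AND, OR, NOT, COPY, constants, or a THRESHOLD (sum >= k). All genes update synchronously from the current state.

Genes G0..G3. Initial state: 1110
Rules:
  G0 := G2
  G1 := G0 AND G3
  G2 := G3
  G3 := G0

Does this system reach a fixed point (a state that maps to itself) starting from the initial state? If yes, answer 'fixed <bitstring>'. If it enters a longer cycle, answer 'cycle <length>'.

Step 0: 1110
Step 1: G0=G2=1 G1=G0&G3=1&0=0 G2=G3=0 G3=G0=1 -> 1001
Step 2: G0=G2=0 G1=G0&G3=1&1=1 G2=G3=1 G3=G0=1 -> 0111
Step 3: G0=G2=1 G1=G0&G3=0&1=0 G2=G3=1 G3=G0=0 -> 1010
Step 4: G0=G2=1 G1=G0&G3=1&0=0 G2=G3=0 G3=G0=1 -> 1001
Cycle of length 3 starting at step 1 -> no fixed point

Answer: cycle 3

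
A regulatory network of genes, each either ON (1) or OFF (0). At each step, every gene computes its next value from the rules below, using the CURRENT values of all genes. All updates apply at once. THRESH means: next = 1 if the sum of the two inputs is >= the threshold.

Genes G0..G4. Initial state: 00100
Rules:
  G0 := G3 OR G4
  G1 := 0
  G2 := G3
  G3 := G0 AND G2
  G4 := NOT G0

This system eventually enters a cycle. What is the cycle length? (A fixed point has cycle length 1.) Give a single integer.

Step 0: 00100
Step 1: G0=G3|G4=0|0=0 G1=0(const) G2=G3=0 G3=G0&G2=0&1=0 G4=NOT G0=NOT 0=1 -> 00001
Step 2: G0=G3|G4=0|1=1 G1=0(const) G2=G3=0 G3=G0&G2=0&0=0 G4=NOT G0=NOT 0=1 -> 10001
Step 3: G0=G3|G4=0|1=1 G1=0(const) G2=G3=0 G3=G0&G2=1&0=0 G4=NOT G0=NOT 1=0 -> 10000
Step 4: G0=G3|G4=0|0=0 G1=0(const) G2=G3=0 G3=G0&G2=1&0=0 G4=NOT G0=NOT 1=0 -> 00000
Step 5: G0=G3|G4=0|0=0 G1=0(const) G2=G3=0 G3=G0&G2=0&0=0 G4=NOT G0=NOT 0=1 -> 00001
State from step 5 equals state from step 1 -> cycle length 4

Answer: 4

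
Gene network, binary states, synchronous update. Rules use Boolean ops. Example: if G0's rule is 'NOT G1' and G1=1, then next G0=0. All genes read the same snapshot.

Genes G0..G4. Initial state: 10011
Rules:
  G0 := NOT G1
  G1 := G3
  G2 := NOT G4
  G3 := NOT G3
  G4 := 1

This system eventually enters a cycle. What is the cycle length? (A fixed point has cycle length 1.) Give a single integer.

Step 0: 10011
Step 1: G0=NOT G1=NOT 0=1 G1=G3=1 G2=NOT G4=NOT 1=0 G3=NOT G3=NOT 1=0 G4=1(const) -> 11001
Step 2: G0=NOT G1=NOT 1=0 G1=G3=0 G2=NOT G4=NOT 1=0 G3=NOT G3=NOT 0=1 G4=1(const) -> 00011
Step 3: G0=NOT G1=NOT 0=1 G1=G3=1 G2=NOT G4=NOT 1=0 G3=NOT G3=NOT 1=0 G4=1(const) -> 11001
State from step 3 equals state from step 1 -> cycle length 2

Answer: 2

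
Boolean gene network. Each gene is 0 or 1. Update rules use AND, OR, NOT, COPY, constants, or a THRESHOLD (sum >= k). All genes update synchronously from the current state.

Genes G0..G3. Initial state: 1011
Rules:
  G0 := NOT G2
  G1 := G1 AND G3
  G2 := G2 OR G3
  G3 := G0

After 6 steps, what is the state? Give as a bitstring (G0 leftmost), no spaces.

Step 1: G0=NOT G2=NOT 1=0 G1=G1&G3=0&1=0 G2=G2|G3=1|1=1 G3=G0=1 -> 0011
Step 2: G0=NOT G2=NOT 1=0 G1=G1&G3=0&1=0 G2=G2|G3=1|1=1 G3=G0=0 -> 0010
Step 3: G0=NOT G2=NOT 1=0 G1=G1&G3=0&0=0 G2=G2|G3=1|0=1 G3=G0=0 -> 0010
Step 4: G0=NOT G2=NOT 1=0 G1=G1&G3=0&0=0 G2=G2|G3=1|0=1 G3=G0=0 -> 0010
Step 5: G0=NOT G2=NOT 1=0 G1=G1&G3=0&0=0 G2=G2|G3=1|0=1 G3=G0=0 -> 0010
Step 6: G0=NOT G2=NOT 1=0 G1=G1&G3=0&0=0 G2=G2|G3=1|0=1 G3=G0=0 -> 0010

0010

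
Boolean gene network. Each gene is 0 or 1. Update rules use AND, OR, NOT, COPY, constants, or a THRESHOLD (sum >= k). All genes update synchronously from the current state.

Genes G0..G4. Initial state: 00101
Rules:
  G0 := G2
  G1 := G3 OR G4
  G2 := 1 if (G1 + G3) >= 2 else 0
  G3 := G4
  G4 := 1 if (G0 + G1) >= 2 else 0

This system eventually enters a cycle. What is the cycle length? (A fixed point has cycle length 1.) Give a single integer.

Step 0: 00101
Step 1: G0=G2=1 G1=G3|G4=0|1=1 G2=(0+0>=2)=0 G3=G4=1 G4=(0+0>=2)=0 -> 11010
Step 2: G0=G2=0 G1=G3|G4=1|0=1 G2=(1+1>=2)=1 G3=G4=0 G4=(1+1>=2)=1 -> 01101
Step 3: G0=G2=1 G1=G3|G4=0|1=1 G2=(1+0>=2)=0 G3=G4=1 G4=(0+1>=2)=0 -> 11010
State from step 3 equals state from step 1 -> cycle length 2

Answer: 2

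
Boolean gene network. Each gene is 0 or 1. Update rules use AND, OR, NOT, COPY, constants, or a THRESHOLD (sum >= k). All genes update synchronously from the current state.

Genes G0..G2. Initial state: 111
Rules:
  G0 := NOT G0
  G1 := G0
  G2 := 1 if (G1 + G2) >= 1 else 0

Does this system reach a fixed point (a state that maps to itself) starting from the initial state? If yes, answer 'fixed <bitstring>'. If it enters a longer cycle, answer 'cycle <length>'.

Step 0: 111
Step 1: G0=NOT G0=NOT 1=0 G1=G0=1 G2=(1+1>=1)=1 -> 011
Step 2: G0=NOT G0=NOT 0=1 G1=G0=0 G2=(1+1>=1)=1 -> 101
Step 3: G0=NOT G0=NOT 1=0 G1=G0=1 G2=(0+1>=1)=1 -> 011
Cycle of length 2 starting at step 1 -> no fixed point

Answer: cycle 2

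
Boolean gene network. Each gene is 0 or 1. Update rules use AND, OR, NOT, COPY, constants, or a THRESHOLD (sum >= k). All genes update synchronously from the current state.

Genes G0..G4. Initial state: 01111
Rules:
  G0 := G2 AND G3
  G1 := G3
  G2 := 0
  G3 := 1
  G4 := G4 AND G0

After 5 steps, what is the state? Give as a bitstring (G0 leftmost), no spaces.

Step 1: G0=G2&G3=1&1=1 G1=G3=1 G2=0(const) G3=1(const) G4=G4&G0=1&0=0 -> 11010
Step 2: G0=G2&G3=0&1=0 G1=G3=1 G2=0(const) G3=1(const) G4=G4&G0=0&1=0 -> 01010
Step 3: G0=G2&G3=0&1=0 G1=G3=1 G2=0(const) G3=1(const) G4=G4&G0=0&0=0 -> 01010
Step 4: G0=G2&G3=0&1=0 G1=G3=1 G2=0(const) G3=1(const) G4=G4&G0=0&0=0 -> 01010
Step 5: G0=G2&G3=0&1=0 G1=G3=1 G2=0(const) G3=1(const) G4=G4&G0=0&0=0 -> 01010

01010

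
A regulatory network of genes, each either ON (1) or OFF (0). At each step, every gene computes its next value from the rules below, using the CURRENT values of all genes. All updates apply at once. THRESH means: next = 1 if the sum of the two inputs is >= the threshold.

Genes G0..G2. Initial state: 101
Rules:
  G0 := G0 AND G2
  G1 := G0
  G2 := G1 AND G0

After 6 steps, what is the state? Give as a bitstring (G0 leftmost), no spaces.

Step 1: G0=G0&G2=1&1=1 G1=G0=1 G2=G1&G0=0&1=0 -> 110
Step 2: G0=G0&G2=1&0=0 G1=G0=1 G2=G1&G0=1&1=1 -> 011
Step 3: G0=G0&G2=0&1=0 G1=G0=0 G2=G1&G0=1&0=0 -> 000
Step 4: G0=G0&G2=0&0=0 G1=G0=0 G2=G1&G0=0&0=0 -> 000
Step 5: G0=G0&G2=0&0=0 G1=G0=0 G2=G1&G0=0&0=0 -> 000
Step 6: G0=G0&G2=0&0=0 G1=G0=0 G2=G1&G0=0&0=0 -> 000

000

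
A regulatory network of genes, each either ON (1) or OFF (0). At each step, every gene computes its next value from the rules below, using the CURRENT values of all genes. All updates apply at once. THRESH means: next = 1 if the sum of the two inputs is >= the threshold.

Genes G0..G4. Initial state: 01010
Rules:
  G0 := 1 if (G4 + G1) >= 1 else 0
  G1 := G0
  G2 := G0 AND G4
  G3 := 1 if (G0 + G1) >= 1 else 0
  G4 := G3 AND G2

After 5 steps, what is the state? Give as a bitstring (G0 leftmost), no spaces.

Step 1: G0=(0+1>=1)=1 G1=G0=0 G2=G0&G4=0&0=0 G3=(0+1>=1)=1 G4=G3&G2=1&0=0 -> 10010
Step 2: G0=(0+0>=1)=0 G1=G0=1 G2=G0&G4=1&0=0 G3=(1+0>=1)=1 G4=G3&G2=1&0=0 -> 01010
Step 3: G0=(0+1>=1)=1 G1=G0=0 G2=G0&G4=0&0=0 G3=(0+1>=1)=1 G4=G3&G2=1&0=0 -> 10010
Step 4: G0=(0+0>=1)=0 G1=G0=1 G2=G0&G4=1&0=0 G3=(1+0>=1)=1 G4=G3&G2=1&0=0 -> 01010
Step 5: G0=(0+1>=1)=1 G1=G0=0 G2=G0&G4=0&0=0 G3=(0+1>=1)=1 G4=G3&G2=1&0=0 -> 10010

10010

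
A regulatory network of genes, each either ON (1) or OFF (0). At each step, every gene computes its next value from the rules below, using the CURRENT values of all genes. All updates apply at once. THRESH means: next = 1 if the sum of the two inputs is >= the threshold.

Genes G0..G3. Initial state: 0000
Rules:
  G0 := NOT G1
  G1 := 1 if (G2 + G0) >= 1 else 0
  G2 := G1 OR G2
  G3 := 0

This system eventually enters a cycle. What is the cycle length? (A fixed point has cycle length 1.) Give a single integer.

Step 0: 0000
Step 1: G0=NOT G1=NOT 0=1 G1=(0+0>=1)=0 G2=G1|G2=0|0=0 G3=0(const) -> 1000
Step 2: G0=NOT G1=NOT 0=1 G1=(0+1>=1)=1 G2=G1|G2=0|0=0 G3=0(const) -> 1100
Step 3: G0=NOT G1=NOT 1=0 G1=(0+1>=1)=1 G2=G1|G2=1|0=1 G3=0(const) -> 0110
Step 4: G0=NOT G1=NOT 1=0 G1=(1+0>=1)=1 G2=G1|G2=1|1=1 G3=0(const) -> 0110
State from step 4 equals state from step 3 -> cycle length 1

Answer: 1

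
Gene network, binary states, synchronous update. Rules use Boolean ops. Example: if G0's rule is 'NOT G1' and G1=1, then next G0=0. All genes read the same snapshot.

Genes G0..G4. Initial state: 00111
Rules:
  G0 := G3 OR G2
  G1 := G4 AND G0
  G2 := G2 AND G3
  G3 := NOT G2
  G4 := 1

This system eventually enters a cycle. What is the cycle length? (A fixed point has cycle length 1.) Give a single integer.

Step 0: 00111
Step 1: G0=G3|G2=1|1=1 G1=G4&G0=1&0=0 G2=G2&G3=1&1=1 G3=NOT G2=NOT 1=0 G4=1(const) -> 10101
Step 2: G0=G3|G2=0|1=1 G1=G4&G0=1&1=1 G2=G2&G3=1&0=0 G3=NOT G2=NOT 1=0 G4=1(const) -> 11001
Step 3: G0=G3|G2=0|0=0 G1=G4&G0=1&1=1 G2=G2&G3=0&0=0 G3=NOT G2=NOT 0=1 G4=1(const) -> 01011
Step 4: G0=G3|G2=1|0=1 G1=G4&G0=1&0=0 G2=G2&G3=0&1=0 G3=NOT G2=NOT 0=1 G4=1(const) -> 10011
Step 5: G0=G3|G2=1|0=1 G1=G4&G0=1&1=1 G2=G2&G3=0&1=0 G3=NOT G2=NOT 0=1 G4=1(const) -> 11011
Step 6: G0=G3|G2=1|0=1 G1=G4&G0=1&1=1 G2=G2&G3=0&1=0 G3=NOT G2=NOT 0=1 G4=1(const) -> 11011
State from step 6 equals state from step 5 -> cycle length 1

Answer: 1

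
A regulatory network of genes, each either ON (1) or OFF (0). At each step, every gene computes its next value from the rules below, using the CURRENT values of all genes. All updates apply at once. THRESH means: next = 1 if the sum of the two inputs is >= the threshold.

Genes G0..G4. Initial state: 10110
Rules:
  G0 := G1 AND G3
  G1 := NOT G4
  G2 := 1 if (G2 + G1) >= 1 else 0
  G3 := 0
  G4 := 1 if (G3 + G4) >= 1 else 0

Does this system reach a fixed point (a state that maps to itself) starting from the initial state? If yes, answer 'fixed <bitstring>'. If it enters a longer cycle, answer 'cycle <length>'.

Step 0: 10110
Step 1: G0=G1&G3=0&1=0 G1=NOT G4=NOT 0=1 G2=(1+0>=1)=1 G3=0(const) G4=(1+0>=1)=1 -> 01101
Step 2: G0=G1&G3=1&0=0 G1=NOT G4=NOT 1=0 G2=(1+1>=1)=1 G3=0(const) G4=(0+1>=1)=1 -> 00101
Step 3: G0=G1&G3=0&0=0 G1=NOT G4=NOT 1=0 G2=(1+0>=1)=1 G3=0(const) G4=(0+1>=1)=1 -> 00101
Fixed point reached at step 2: 00101

Answer: fixed 00101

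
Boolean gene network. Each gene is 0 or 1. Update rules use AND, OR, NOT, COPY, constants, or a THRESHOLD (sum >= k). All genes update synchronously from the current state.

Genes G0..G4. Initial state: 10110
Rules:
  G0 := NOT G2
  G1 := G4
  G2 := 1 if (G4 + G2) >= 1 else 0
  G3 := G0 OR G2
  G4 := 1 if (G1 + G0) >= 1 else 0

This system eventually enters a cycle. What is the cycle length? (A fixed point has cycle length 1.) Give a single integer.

Answer: 2

Derivation:
Step 0: 10110
Step 1: G0=NOT G2=NOT 1=0 G1=G4=0 G2=(0+1>=1)=1 G3=G0|G2=1|1=1 G4=(0+1>=1)=1 -> 00111
Step 2: G0=NOT G2=NOT 1=0 G1=G4=1 G2=(1+1>=1)=1 G3=G0|G2=0|1=1 G4=(0+0>=1)=0 -> 01110
Step 3: G0=NOT G2=NOT 1=0 G1=G4=0 G2=(0+1>=1)=1 G3=G0|G2=0|1=1 G4=(1+0>=1)=1 -> 00111
State from step 3 equals state from step 1 -> cycle length 2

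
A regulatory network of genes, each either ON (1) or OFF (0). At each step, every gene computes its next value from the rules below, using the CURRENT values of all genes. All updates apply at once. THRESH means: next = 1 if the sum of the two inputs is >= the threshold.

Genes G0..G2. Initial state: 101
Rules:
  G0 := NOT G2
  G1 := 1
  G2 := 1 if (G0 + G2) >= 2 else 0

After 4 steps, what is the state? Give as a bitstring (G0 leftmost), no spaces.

Step 1: G0=NOT G2=NOT 1=0 G1=1(const) G2=(1+1>=2)=1 -> 011
Step 2: G0=NOT G2=NOT 1=0 G1=1(const) G2=(0+1>=2)=0 -> 010
Step 3: G0=NOT G2=NOT 0=1 G1=1(const) G2=(0+0>=2)=0 -> 110
Step 4: G0=NOT G2=NOT 0=1 G1=1(const) G2=(1+0>=2)=0 -> 110

110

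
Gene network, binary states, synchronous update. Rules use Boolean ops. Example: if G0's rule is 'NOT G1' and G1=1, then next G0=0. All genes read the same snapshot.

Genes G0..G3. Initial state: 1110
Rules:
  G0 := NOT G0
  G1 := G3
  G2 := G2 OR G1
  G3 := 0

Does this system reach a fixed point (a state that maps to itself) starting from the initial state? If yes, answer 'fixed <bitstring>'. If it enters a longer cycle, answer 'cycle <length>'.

Answer: cycle 2

Derivation:
Step 0: 1110
Step 1: G0=NOT G0=NOT 1=0 G1=G3=0 G2=G2|G1=1|1=1 G3=0(const) -> 0010
Step 2: G0=NOT G0=NOT 0=1 G1=G3=0 G2=G2|G1=1|0=1 G3=0(const) -> 1010
Step 3: G0=NOT G0=NOT 1=0 G1=G3=0 G2=G2|G1=1|0=1 G3=0(const) -> 0010
Cycle of length 2 starting at step 1 -> no fixed point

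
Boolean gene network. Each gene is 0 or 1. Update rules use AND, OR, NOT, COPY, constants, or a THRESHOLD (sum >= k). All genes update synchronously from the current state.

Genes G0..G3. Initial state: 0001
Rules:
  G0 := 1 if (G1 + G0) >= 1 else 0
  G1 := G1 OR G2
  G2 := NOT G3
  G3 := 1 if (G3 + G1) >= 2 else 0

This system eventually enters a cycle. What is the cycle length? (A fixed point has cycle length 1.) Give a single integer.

Answer: 1

Derivation:
Step 0: 0001
Step 1: G0=(0+0>=1)=0 G1=G1|G2=0|0=0 G2=NOT G3=NOT 1=0 G3=(1+0>=2)=0 -> 0000
Step 2: G0=(0+0>=1)=0 G1=G1|G2=0|0=0 G2=NOT G3=NOT 0=1 G3=(0+0>=2)=0 -> 0010
Step 3: G0=(0+0>=1)=0 G1=G1|G2=0|1=1 G2=NOT G3=NOT 0=1 G3=(0+0>=2)=0 -> 0110
Step 4: G0=(1+0>=1)=1 G1=G1|G2=1|1=1 G2=NOT G3=NOT 0=1 G3=(0+1>=2)=0 -> 1110
Step 5: G0=(1+1>=1)=1 G1=G1|G2=1|1=1 G2=NOT G3=NOT 0=1 G3=(0+1>=2)=0 -> 1110
State from step 5 equals state from step 4 -> cycle length 1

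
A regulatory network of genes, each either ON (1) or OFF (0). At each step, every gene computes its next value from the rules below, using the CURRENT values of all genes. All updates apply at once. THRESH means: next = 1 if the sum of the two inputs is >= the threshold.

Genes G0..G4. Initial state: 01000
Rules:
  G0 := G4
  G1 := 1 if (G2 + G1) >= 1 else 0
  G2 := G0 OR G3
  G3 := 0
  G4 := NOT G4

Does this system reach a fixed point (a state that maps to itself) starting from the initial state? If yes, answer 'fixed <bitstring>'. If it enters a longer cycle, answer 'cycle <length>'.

Answer: cycle 2

Derivation:
Step 0: 01000
Step 1: G0=G4=0 G1=(0+1>=1)=1 G2=G0|G3=0|0=0 G3=0(const) G4=NOT G4=NOT 0=1 -> 01001
Step 2: G0=G4=1 G1=(0+1>=1)=1 G2=G0|G3=0|0=0 G3=0(const) G4=NOT G4=NOT 1=0 -> 11000
Step 3: G0=G4=0 G1=(0+1>=1)=1 G2=G0|G3=1|0=1 G3=0(const) G4=NOT G4=NOT 0=1 -> 01101
Step 4: G0=G4=1 G1=(1+1>=1)=1 G2=G0|G3=0|0=0 G3=0(const) G4=NOT G4=NOT 1=0 -> 11000
Cycle of length 2 starting at step 2 -> no fixed point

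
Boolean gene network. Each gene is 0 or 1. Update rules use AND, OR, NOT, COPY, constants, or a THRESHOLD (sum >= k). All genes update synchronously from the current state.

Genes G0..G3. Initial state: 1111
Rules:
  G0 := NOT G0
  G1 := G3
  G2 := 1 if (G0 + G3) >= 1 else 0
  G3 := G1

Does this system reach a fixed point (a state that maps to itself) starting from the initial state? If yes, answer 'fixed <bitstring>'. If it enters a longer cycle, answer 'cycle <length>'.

Answer: cycle 2

Derivation:
Step 0: 1111
Step 1: G0=NOT G0=NOT 1=0 G1=G3=1 G2=(1+1>=1)=1 G3=G1=1 -> 0111
Step 2: G0=NOT G0=NOT 0=1 G1=G3=1 G2=(0+1>=1)=1 G3=G1=1 -> 1111
Cycle of length 2 starting at step 0 -> no fixed point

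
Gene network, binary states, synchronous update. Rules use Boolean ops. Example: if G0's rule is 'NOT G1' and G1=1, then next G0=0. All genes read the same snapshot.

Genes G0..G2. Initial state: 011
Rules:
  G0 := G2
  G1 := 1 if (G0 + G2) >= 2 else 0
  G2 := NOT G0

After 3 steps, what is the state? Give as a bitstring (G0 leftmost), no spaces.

Step 1: G0=G2=1 G1=(0+1>=2)=0 G2=NOT G0=NOT 0=1 -> 101
Step 2: G0=G2=1 G1=(1+1>=2)=1 G2=NOT G0=NOT 1=0 -> 110
Step 3: G0=G2=0 G1=(1+0>=2)=0 G2=NOT G0=NOT 1=0 -> 000

000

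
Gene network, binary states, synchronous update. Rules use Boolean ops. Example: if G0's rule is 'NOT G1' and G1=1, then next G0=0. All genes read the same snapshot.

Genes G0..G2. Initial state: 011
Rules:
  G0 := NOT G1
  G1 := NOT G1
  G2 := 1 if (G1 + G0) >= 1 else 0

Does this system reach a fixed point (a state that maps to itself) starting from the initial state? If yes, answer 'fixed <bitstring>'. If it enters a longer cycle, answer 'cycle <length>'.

Answer: cycle 2

Derivation:
Step 0: 011
Step 1: G0=NOT G1=NOT 1=0 G1=NOT G1=NOT 1=0 G2=(1+0>=1)=1 -> 001
Step 2: G0=NOT G1=NOT 0=1 G1=NOT G1=NOT 0=1 G2=(0+0>=1)=0 -> 110
Step 3: G0=NOT G1=NOT 1=0 G1=NOT G1=NOT 1=0 G2=(1+1>=1)=1 -> 001
Cycle of length 2 starting at step 1 -> no fixed point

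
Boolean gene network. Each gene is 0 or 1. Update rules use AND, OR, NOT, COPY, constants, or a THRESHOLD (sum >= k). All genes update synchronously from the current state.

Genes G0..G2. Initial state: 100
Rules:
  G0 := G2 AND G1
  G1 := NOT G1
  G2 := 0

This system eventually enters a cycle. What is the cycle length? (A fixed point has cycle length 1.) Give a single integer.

Step 0: 100
Step 1: G0=G2&G1=0&0=0 G1=NOT G1=NOT 0=1 G2=0(const) -> 010
Step 2: G0=G2&G1=0&1=0 G1=NOT G1=NOT 1=0 G2=0(const) -> 000
Step 3: G0=G2&G1=0&0=0 G1=NOT G1=NOT 0=1 G2=0(const) -> 010
State from step 3 equals state from step 1 -> cycle length 2

Answer: 2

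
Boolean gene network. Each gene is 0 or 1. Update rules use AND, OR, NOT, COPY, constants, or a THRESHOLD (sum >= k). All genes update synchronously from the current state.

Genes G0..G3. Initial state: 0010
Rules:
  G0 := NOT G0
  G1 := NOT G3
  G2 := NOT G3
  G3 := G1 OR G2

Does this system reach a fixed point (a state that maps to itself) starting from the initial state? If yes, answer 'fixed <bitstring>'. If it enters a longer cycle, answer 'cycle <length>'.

Answer: cycle 4

Derivation:
Step 0: 0010
Step 1: G0=NOT G0=NOT 0=1 G1=NOT G3=NOT 0=1 G2=NOT G3=NOT 0=1 G3=G1|G2=0|1=1 -> 1111
Step 2: G0=NOT G0=NOT 1=0 G1=NOT G3=NOT 1=0 G2=NOT G3=NOT 1=0 G3=G1|G2=1|1=1 -> 0001
Step 3: G0=NOT G0=NOT 0=1 G1=NOT G3=NOT 1=0 G2=NOT G3=NOT 1=0 G3=G1|G2=0|0=0 -> 1000
Step 4: G0=NOT G0=NOT 1=0 G1=NOT G3=NOT 0=1 G2=NOT G3=NOT 0=1 G3=G1|G2=0|0=0 -> 0110
Step 5: G0=NOT G0=NOT 0=1 G1=NOT G3=NOT 0=1 G2=NOT G3=NOT 0=1 G3=G1|G2=1|1=1 -> 1111
Cycle of length 4 starting at step 1 -> no fixed point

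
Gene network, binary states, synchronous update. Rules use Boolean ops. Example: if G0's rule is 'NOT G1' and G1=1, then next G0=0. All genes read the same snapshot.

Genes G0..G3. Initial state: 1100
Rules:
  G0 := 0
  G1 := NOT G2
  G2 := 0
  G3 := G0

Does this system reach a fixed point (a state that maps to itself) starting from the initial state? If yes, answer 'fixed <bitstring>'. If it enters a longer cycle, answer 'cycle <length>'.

Step 0: 1100
Step 1: G0=0(const) G1=NOT G2=NOT 0=1 G2=0(const) G3=G0=1 -> 0101
Step 2: G0=0(const) G1=NOT G2=NOT 0=1 G2=0(const) G3=G0=0 -> 0100
Step 3: G0=0(const) G1=NOT G2=NOT 0=1 G2=0(const) G3=G0=0 -> 0100
Fixed point reached at step 2: 0100

Answer: fixed 0100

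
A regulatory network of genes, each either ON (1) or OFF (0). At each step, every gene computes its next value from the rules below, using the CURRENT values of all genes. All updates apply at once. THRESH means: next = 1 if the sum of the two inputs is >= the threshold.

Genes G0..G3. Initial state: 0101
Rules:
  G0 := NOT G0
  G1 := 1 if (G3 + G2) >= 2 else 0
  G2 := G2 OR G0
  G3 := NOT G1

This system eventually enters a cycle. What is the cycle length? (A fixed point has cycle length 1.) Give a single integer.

Step 0: 0101
Step 1: G0=NOT G0=NOT 0=1 G1=(1+0>=2)=0 G2=G2|G0=0|0=0 G3=NOT G1=NOT 1=0 -> 1000
Step 2: G0=NOT G0=NOT 1=0 G1=(0+0>=2)=0 G2=G2|G0=0|1=1 G3=NOT G1=NOT 0=1 -> 0011
Step 3: G0=NOT G0=NOT 0=1 G1=(1+1>=2)=1 G2=G2|G0=1|0=1 G3=NOT G1=NOT 0=1 -> 1111
Step 4: G0=NOT G0=NOT 1=0 G1=(1+1>=2)=1 G2=G2|G0=1|1=1 G3=NOT G1=NOT 1=0 -> 0110
Step 5: G0=NOT G0=NOT 0=1 G1=(0+1>=2)=0 G2=G2|G0=1|0=1 G3=NOT G1=NOT 1=0 -> 1010
Step 6: G0=NOT G0=NOT 1=0 G1=(0+1>=2)=0 G2=G2|G0=1|1=1 G3=NOT G1=NOT 0=1 -> 0011
State from step 6 equals state from step 2 -> cycle length 4

Answer: 4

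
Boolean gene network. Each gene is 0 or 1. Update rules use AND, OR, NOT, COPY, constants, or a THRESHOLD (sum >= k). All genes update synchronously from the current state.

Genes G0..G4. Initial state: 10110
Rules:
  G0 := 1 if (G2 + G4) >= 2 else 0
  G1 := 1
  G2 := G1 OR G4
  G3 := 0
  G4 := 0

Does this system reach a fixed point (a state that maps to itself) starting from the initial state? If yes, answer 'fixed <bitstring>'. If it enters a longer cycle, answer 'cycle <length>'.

Answer: fixed 01100

Derivation:
Step 0: 10110
Step 1: G0=(1+0>=2)=0 G1=1(const) G2=G1|G4=0|0=0 G3=0(const) G4=0(const) -> 01000
Step 2: G0=(0+0>=2)=0 G1=1(const) G2=G1|G4=1|0=1 G3=0(const) G4=0(const) -> 01100
Step 3: G0=(1+0>=2)=0 G1=1(const) G2=G1|G4=1|0=1 G3=0(const) G4=0(const) -> 01100
Fixed point reached at step 2: 01100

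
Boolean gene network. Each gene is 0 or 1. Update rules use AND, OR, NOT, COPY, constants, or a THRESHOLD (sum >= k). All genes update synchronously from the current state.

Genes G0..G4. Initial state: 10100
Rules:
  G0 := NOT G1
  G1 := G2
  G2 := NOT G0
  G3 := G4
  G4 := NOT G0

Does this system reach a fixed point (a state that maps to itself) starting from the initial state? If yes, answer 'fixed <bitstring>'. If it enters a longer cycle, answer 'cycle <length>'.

Answer: cycle 3

Derivation:
Step 0: 10100
Step 1: G0=NOT G1=NOT 0=1 G1=G2=1 G2=NOT G0=NOT 1=0 G3=G4=0 G4=NOT G0=NOT 1=0 -> 11000
Step 2: G0=NOT G1=NOT 1=0 G1=G2=0 G2=NOT G0=NOT 1=0 G3=G4=0 G4=NOT G0=NOT 1=0 -> 00000
Step 3: G0=NOT G1=NOT 0=1 G1=G2=0 G2=NOT G0=NOT 0=1 G3=G4=0 G4=NOT G0=NOT 0=1 -> 10101
Step 4: G0=NOT G1=NOT 0=1 G1=G2=1 G2=NOT G0=NOT 1=0 G3=G4=1 G4=NOT G0=NOT 1=0 -> 11010
Step 5: G0=NOT G1=NOT 1=0 G1=G2=0 G2=NOT G0=NOT 1=0 G3=G4=0 G4=NOT G0=NOT 1=0 -> 00000
Cycle of length 3 starting at step 2 -> no fixed point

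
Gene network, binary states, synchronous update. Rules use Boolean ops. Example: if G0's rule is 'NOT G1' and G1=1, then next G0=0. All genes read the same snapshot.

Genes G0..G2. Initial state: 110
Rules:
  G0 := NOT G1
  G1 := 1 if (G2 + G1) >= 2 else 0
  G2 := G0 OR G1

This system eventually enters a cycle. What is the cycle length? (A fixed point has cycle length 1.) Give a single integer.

Answer: 1

Derivation:
Step 0: 110
Step 1: G0=NOT G1=NOT 1=0 G1=(0+1>=2)=0 G2=G0|G1=1|1=1 -> 001
Step 2: G0=NOT G1=NOT 0=1 G1=(1+0>=2)=0 G2=G0|G1=0|0=0 -> 100
Step 3: G0=NOT G1=NOT 0=1 G1=(0+0>=2)=0 G2=G0|G1=1|0=1 -> 101
Step 4: G0=NOT G1=NOT 0=1 G1=(1+0>=2)=0 G2=G0|G1=1|0=1 -> 101
State from step 4 equals state from step 3 -> cycle length 1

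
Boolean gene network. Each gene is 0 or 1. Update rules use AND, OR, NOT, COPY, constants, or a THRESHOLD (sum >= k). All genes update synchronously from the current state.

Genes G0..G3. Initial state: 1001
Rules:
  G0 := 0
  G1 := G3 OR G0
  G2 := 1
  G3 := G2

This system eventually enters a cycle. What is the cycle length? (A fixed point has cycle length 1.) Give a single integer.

Answer: 1

Derivation:
Step 0: 1001
Step 1: G0=0(const) G1=G3|G0=1|1=1 G2=1(const) G3=G2=0 -> 0110
Step 2: G0=0(const) G1=G3|G0=0|0=0 G2=1(const) G3=G2=1 -> 0011
Step 3: G0=0(const) G1=G3|G0=1|0=1 G2=1(const) G3=G2=1 -> 0111
Step 4: G0=0(const) G1=G3|G0=1|0=1 G2=1(const) G3=G2=1 -> 0111
State from step 4 equals state from step 3 -> cycle length 1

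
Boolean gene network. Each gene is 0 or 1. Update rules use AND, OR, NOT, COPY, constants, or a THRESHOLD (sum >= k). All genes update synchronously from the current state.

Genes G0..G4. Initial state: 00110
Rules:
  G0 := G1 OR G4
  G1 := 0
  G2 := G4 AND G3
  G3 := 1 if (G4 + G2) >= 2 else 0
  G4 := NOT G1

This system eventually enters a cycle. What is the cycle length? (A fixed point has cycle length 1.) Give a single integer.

Answer: 1

Derivation:
Step 0: 00110
Step 1: G0=G1|G4=0|0=0 G1=0(const) G2=G4&G3=0&1=0 G3=(0+1>=2)=0 G4=NOT G1=NOT 0=1 -> 00001
Step 2: G0=G1|G4=0|1=1 G1=0(const) G2=G4&G3=1&0=0 G3=(1+0>=2)=0 G4=NOT G1=NOT 0=1 -> 10001
Step 3: G0=G1|G4=0|1=1 G1=0(const) G2=G4&G3=1&0=0 G3=(1+0>=2)=0 G4=NOT G1=NOT 0=1 -> 10001
State from step 3 equals state from step 2 -> cycle length 1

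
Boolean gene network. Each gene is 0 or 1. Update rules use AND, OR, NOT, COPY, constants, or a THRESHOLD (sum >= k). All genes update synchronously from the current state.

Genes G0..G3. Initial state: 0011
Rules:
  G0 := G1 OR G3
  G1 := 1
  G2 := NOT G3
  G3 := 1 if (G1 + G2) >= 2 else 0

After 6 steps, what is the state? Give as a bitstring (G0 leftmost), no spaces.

Step 1: G0=G1|G3=0|1=1 G1=1(const) G2=NOT G3=NOT 1=0 G3=(0+1>=2)=0 -> 1100
Step 2: G0=G1|G3=1|0=1 G1=1(const) G2=NOT G3=NOT 0=1 G3=(1+0>=2)=0 -> 1110
Step 3: G0=G1|G3=1|0=1 G1=1(const) G2=NOT G3=NOT 0=1 G3=(1+1>=2)=1 -> 1111
Step 4: G0=G1|G3=1|1=1 G1=1(const) G2=NOT G3=NOT 1=0 G3=(1+1>=2)=1 -> 1101
Step 5: G0=G1|G3=1|1=1 G1=1(const) G2=NOT G3=NOT 1=0 G3=(1+0>=2)=0 -> 1100
Step 6: G0=G1|G3=1|0=1 G1=1(const) G2=NOT G3=NOT 0=1 G3=(1+0>=2)=0 -> 1110

1110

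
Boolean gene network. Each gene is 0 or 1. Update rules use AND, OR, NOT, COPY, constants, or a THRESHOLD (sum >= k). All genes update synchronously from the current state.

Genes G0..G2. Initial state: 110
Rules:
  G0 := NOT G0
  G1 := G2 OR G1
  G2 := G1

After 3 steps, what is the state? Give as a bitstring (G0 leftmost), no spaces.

Step 1: G0=NOT G0=NOT 1=0 G1=G2|G1=0|1=1 G2=G1=1 -> 011
Step 2: G0=NOT G0=NOT 0=1 G1=G2|G1=1|1=1 G2=G1=1 -> 111
Step 3: G0=NOT G0=NOT 1=0 G1=G2|G1=1|1=1 G2=G1=1 -> 011

011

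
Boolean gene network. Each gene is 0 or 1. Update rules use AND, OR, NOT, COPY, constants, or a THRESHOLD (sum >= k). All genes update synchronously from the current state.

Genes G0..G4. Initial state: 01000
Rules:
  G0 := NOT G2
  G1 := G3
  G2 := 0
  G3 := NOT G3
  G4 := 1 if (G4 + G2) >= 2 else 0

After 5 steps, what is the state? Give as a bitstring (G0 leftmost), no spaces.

Step 1: G0=NOT G2=NOT 0=1 G1=G3=0 G2=0(const) G3=NOT G3=NOT 0=1 G4=(0+0>=2)=0 -> 10010
Step 2: G0=NOT G2=NOT 0=1 G1=G3=1 G2=0(const) G3=NOT G3=NOT 1=0 G4=(0+0>=2)=0 -> 11000
Step 3: G0=NOT G2=NOT 0=1 G1=G3=0 G2=0(const) G3=NOT G3=NOT 0=1 G4=(0+0>=2)=0 -> 10010
Step 4: G0=NOT G2=NOT 0=1 G1=G3=1 G2=0(const) G3=NOT G3=NOT 1=0 G4=(0+0>=2)=0 -> 11000
Step 5: G0=NOT G2=NOT 0=1 G1=G3=0 G2=0(const) G3=NOT G3=NOT 0=1 G4=(0+0>=2)=0 -> 10010

10010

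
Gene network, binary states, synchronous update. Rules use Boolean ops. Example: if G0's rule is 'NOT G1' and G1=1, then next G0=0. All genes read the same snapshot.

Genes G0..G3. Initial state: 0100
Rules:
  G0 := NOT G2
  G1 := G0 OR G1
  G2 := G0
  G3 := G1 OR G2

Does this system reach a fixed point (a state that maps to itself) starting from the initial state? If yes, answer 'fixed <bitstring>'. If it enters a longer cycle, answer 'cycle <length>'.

Answer: cycle 4

Derivation:
Step 0: 0100
Step 1: G0=NOT G2=NOT 0=1 G1=G0|G1=0|1=1 G2=G0=0 G3=G1|G2=1|0=1 -> 1101
Step 2: G0=NOT G2=NOT 0=1 G1=G0|G1=1|1=1 G2=G0=1 G3=G1|G2=1|0=1 -> 1111
Step 3: G0=NOT G2=NOT 1=0 G1=G0|G1=1|1=1 G2=G0=1 G3=G1|G2=1|1=1 -> 0111
Step 4: G0=NOT G2=NOT 1=0 G1=G0|G1=0|1=1 G2=G0=0 G3=G1|G2=1|1=1 -> 0101
Step 5: G0=NOT G2=NOT 0=1 G1=G0|G1=0|1=1 G2=G0=0 G3=G1|G2=1|0=1 -> 1101
Cycle of length 4 starting at step 1 -> no fixed point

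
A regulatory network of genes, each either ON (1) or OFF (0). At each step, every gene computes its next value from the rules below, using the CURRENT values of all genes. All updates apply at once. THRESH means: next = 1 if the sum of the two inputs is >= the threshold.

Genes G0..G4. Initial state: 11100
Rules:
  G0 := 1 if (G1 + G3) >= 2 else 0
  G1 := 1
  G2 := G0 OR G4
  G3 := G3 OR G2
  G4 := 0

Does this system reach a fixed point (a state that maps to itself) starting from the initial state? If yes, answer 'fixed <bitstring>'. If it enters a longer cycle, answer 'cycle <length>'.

Answer: fixed 11110

Derivation:
Step 0: 11100
Step 1: G0=(1+0>=2)=0 G1=1(const) G2=G0|G4=1|0=1 G3=G3|G2=0|1=1 G4=0(const) -> 01110
Step 2: G0=(1+1>=2)=1 G1=1(const) G2=G0|G4=0|0=0 G3=G3|G2=1|1=1 G4=0(const) -> 11010
Step 3: G0=(1+1>=2)=1 G1=1(const) G2=G0|G4=1|0=1 G3=G3|G2=1|0=1 G4=0(const) -> 11110
Step 4: G0=(1+1>=2)=1 G1=1(const) G2=G0|G4=1|0=1 G3=G3|G2=1|1=1 G4=0(const) -> 11110
Fixed point reached at step 3: 11110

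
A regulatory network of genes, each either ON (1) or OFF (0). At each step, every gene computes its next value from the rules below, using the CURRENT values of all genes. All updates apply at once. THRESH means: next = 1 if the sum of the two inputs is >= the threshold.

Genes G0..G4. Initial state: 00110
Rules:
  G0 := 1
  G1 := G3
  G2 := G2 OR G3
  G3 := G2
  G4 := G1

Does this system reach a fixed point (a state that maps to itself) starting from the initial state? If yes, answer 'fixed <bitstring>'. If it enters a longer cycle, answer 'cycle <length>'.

Step 0: 00110
Step 1: G0=1(const) G1=G3=1 G2=G2|G3=1|1=1 G3=G2=1 G4=G1=0 -> 11110
Step 2: G0=1(const) G1=G3=1 G2=G2|G3=1|1=1 G3=G2=1 G4=G1=1 -> 11111
Step 3: G0=1(const) G1=G3=1 G2=G2|G3=1|1=1 G3=G2=1 G4=G1=1 -> 11111
Fixed point reached at step 2: 11111

Answer: fixed 11111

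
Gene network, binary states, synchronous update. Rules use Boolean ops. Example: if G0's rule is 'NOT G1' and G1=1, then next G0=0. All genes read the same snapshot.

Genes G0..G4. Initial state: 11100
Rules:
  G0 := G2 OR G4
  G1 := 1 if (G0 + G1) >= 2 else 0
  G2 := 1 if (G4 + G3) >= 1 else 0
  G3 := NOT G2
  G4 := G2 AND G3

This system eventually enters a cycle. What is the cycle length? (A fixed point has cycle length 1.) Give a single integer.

Answer: 5

Derivation:
Step 0: 11100
Step 1: G0=G2|G4=1|0=1 G1=(1+1>=2)=1 G2=(0+0>=1)=0 G3=NOT G2=NOT 1=0 G4=G2&G3=1&0=0 -> 11000
Step 2: G0=G2|G4=0|0=0 G1=(1+1>=2)=1 G2=(0+0>=1)=0 G3=NOT G2=NOT 0=1 G4=G2&G3=0&0=0 -> 01010
Step 3: G0=G2|G4=0|0=0 G1=(0+1>=2)=0 G2=(0+1>=1)=1 G3=NOT G2=NOT 0=1 G4=G2&G3=0&1=0 -> 00110
Step 4: G0=G2|G4=1|0=1 G1=(0+0>=2)=0 G2=(0+1>=1)=1 G3=NOT G2=NOT 1=0 G4=G2&G3=1&1=1 -> 10101
Step 5: G0=G2|G4=1|1=1 G1=(1+0>=2)=0 G2=(1+0>=1)=1 G3=NOT G2=NOT 1=0 G4=G2&G3=1&0=0 -> 10100
Step 6: G0=G2|G4=1|0=1 G1=(1+0>=2)=0 G2=(0+0>=1)=0 G3=NOT G2=NOT 1=0 G4=G2&G3=1&0=0 -> 10000
Step 7: G0=G2|G4=0|0=0 G1=(1+0>=2)=0 G2=(0+0>=1)=0 G3=NOT G2=NOT 0=1 G4=G2&G3=0&0=0 -> 00010
Step 8: G0=G2|G4=0|0=0 G1=(0+0>=2)=0 G2=(0+1>=1)=1 G3=NOT G2=NOT 0=1 G4=G2&G3=0&1=0 -> 00110
State from step 8 equals state from step 3 -> cycle length 5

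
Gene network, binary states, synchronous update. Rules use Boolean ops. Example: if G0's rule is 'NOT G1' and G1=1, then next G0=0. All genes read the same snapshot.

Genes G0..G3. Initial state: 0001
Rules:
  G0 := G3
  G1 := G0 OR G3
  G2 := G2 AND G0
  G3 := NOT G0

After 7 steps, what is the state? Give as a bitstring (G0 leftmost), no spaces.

Step 1: G0=G3=1 G1=G0|G3=0|1=1 G2=G2&G0=0&0=0 G3=NOT G0=NOT 0=1 -> 1101
Step 2: G0=G3=1 G1=G0|G3=1|1=1 G2=G2&G0=0&1=0 G3=NOT G0=NOT 1=0 -> 1100
Step 3: G0=G3=0 G1=G0|G3=1|0=1 G2=G2&G0=0&1=0 G3=NOT G0=NOT 1=0 -> 0100
Step 4: G0=G3=0 G1=G0|G3=0|0=0 G2=G2&G0=0&0=0 G3=NOT G0=NOT 0=1 -> 0001
Step 5: G0=G3=1 G1=G0|G3=0|1=1 G2=G2&G0=0&0=0 G3=NOT G0=NOT 0=1 -> 1101
Step 6: G0=G3=1 G1=G0|G3=1|1=1 G2=G2&G0=0&1=0 G3=NOT G0=NOT 1=0 -> 1100
Step 7: G0=G3=0 G1=G0|G3=1|0=1 G2=G2&G0=0&1=0 G3=NOT G0=NOT 1=0 -> 0100

0100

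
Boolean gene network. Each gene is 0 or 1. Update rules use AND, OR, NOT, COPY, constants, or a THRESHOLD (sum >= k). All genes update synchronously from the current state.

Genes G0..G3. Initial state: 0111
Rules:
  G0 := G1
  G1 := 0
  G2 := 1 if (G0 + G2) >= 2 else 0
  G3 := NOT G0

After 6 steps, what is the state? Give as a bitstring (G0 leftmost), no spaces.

Step 1: G0=G1=1 G1=0(const) G2=(0+1>=2)=0 G3=NOT G0=NOT 0=1 -> 1001
Step 2: G0=G1=0 G1=0(const) G2=(1+0>=2)=0 G3=NOT G0=NOT 1=0 -> 0000
Step 3: G0=G1=0 G1=0(const) G2=(0+0>=2)=0 G3=NOT G0=NOT 0=1 -> 0001
Step 4: G0=G1=0 G1=0(const) G2=(0+0>=2)=0 G3=NOT G0=NOT 0=1 -> 0001
Step 5: G0=G1=0 G1=0(const) G2=(0+0>=2)=0 G3=NOT G0=NOT 0=1 -> 0001
Step 6: G0=G1=0 G1=0(const) G2=(0+0>=2)=0 G3=NOT G0=NOT 0=1 -> 0001

0001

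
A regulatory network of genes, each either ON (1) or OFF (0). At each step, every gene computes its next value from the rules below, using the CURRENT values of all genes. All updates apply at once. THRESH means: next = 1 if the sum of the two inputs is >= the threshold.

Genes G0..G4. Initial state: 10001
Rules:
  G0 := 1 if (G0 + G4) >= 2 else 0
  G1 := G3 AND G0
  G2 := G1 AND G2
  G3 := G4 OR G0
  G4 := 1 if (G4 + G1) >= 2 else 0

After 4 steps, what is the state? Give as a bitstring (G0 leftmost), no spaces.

Step 1: G0=(1+1>=2)=1 G1=G3&G0=0&1=0 G2=G1&G2=0&0=0 G3=G4|G0=1|1=1 G4=(1+0>=2)=0 -> 10010
Step 2: G0=(1+0>=2)=0 G1=G3&G0=1&1=1 G2=G1&G2=0&0=0 G3=G4|G0=0|1=1 G4=(0+0>=2)=0 -> 01010
Step 3: G0=(0+0>=2)=0 G1=G3&G0=1&0=0 G2=G1&G2=1&0=0 G3=G4|G0=0|0=0 G4=(0+1>=2)=0 -> 00000
Step 4: G0=(0+0>=2)=0 G1=G3&G0=0&0=0 G2=G1&G2=0&0=0 G3=G4|G0=0|0=0 G4=(0+0>=2)=0 -> 00000

00000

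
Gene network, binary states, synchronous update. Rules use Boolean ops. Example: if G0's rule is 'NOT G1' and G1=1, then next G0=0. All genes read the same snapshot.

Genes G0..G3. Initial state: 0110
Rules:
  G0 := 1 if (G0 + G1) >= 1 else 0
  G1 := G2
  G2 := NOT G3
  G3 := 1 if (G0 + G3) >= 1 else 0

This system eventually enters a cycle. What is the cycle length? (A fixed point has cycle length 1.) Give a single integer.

Step 0: 0110
Step 1: G0=(0+1>=1)=1 G1=G2=1 G2=NOT G3=NOT 0=1 G3=(0+0>=1)=0 -> 1110
Step 2: G0=(1+1>=1)=1 G1=G2=1 G2=NOT G3=NOT 0=1 G3=(1+0>=1)=1 -> 1111
Step 3: G0=(1+1>=1)=1 G1=G2=1 G2=NOT G3=NOT 1=0 G3=(1+1>=1)=1 -> 1101
Step 4: G0=(1+1>=1)=1 G1=G2=0 G2=NOT G3=NOT 1=0 G3=(1+1>=1)=1 -> 1001
Step 5: G0=(1+0>=1)=1 G1=G2=0 G2=NOT G3=NOT 1=0 G3=(1+1>=1)=1 -> 1001
State from step 5 equals state from step 4 -> cycle length 1

Answer: 1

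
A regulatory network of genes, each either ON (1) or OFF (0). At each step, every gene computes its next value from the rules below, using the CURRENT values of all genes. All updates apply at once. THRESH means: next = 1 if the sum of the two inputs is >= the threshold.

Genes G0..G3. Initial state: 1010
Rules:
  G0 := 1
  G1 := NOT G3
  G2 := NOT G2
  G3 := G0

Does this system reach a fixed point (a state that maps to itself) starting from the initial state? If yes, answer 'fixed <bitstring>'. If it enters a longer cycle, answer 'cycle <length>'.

Answer: cycle 2

Derivation:
Step 0: 1010
Step 1: G0=1(const) G1=NOT G3=NOT 0=1 G2=NOT G2=NOT 1=0 G3=G0=1 -> 1101
Step 2: G0=1(const) G1=NOT G3=NOT 1=0 G2=NOT G2=NOT 0=1 G3=G0=1 -> 1011
Step 3: G0=1(const) G1=NOT G3=NOT 1=0 G2=NOT G2=NOT 1=0 G3=G0=1 -> 1001
Step 4: G0=1(const) G1=NOT G3=NOT 1=0 G2=NOT G2=NOT 0=1 G3=G0=1 -> 1011
Cycle of length 2 starting at step 2 -> no fixed point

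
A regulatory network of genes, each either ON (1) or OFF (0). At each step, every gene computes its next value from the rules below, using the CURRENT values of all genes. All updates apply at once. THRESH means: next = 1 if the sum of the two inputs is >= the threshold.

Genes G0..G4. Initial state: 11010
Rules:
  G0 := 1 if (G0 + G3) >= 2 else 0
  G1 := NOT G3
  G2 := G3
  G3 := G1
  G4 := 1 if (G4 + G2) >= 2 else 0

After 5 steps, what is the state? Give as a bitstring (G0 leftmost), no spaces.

Step 1: G0=(1+1>=2)=1 G1=NOT G3=NOT 1=0 G2=G3=1 G3=G1=1 G4=(0+0>=2)=0 -> 10110
Step 2: G0=(1+1>=2)=1 G1=NOT G3=NOT 1=0 G2=G3=1 G3=G1=0 G4=(0+1>=2)=0 -> 10100
Step 3: G0=(1+0>=2)=0 G1=NOT G3=NOT 0=1 G2=G3=0 G3=G1=0 G4=(0+1>=2)=0 -> 01000
Step 4: G0=(0+0>=2)=0 G1=NOT G3=NOT 0=1 G2=G3=0 G3=G1=1 G4=(0+0>=2)=0 -> 01010
Step 5: G0=(0+1>=2)=0 G1=NOT G3=NOT 1=0 G2=G3=1 G3=G1=1 G4=(0+0>=2)=0 -> 00110

00110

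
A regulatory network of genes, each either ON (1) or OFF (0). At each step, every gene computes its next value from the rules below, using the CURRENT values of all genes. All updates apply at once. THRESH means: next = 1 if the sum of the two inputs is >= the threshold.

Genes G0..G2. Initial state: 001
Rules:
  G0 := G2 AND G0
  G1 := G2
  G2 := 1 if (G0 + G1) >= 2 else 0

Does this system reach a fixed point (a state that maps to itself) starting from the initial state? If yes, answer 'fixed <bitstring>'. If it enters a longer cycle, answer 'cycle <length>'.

Answer: fixed 000

Derivation:
Step 0: 001
Step 1: G0=G2&G0=1&0=0 G1=G2=1 G2=(0+0>=2)=0 -> 010
Step 2: G0=G2&G0=0&0=0 G1=G2=0 G2=(0+1>=2)=0 -> 000
Step 3: G0=G2&G0=0&0=0 G1=G2=0 G2=(0+0>=2)=0 -> 000
Fixed point reached at step 2: 000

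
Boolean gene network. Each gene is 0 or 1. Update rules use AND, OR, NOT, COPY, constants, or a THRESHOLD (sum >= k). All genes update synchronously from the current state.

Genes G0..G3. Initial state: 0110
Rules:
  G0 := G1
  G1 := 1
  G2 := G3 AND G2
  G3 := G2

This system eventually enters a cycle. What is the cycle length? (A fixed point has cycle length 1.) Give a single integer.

Step 0: 0110
Step 1: G0=G1=1 G1=1(const) G2=G3&G2=0&1=0 G3=G2=1 -> 1101
Step 2: G0=G1=1 G1=1(const) G2=G3&G2=1&0=0 G3=G2=0 -> 1100
Step 3: G0=G1=1 G1=1(const) G2=G3&G2=0&0=0 G3=G2=0 -> 1100
State from step 3 equals state from step 2 -> cycle length 1

Answer: 1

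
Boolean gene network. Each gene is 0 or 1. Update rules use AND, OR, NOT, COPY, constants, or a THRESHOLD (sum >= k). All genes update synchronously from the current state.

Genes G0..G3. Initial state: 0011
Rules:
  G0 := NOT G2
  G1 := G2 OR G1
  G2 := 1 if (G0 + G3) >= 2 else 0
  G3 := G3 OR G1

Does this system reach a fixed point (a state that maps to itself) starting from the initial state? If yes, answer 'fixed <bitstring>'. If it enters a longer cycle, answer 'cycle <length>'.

Step 0: 0011
Step 1: G0=NOT G2=NOT 1=0 G1=G2|G1=1|0=1 G2=(0+1>=2)=0 G3=G3|G1=1|0=1 -> 0101
Step 2: G0=NOT G2=NOT 0=1 G1=G2|G1=0|1=1 G2=(0+1>=2)=0 G3=G3|G1=1|1=1 -> 1101
Step 3: G0=NOT G2=NOT 0=1 G1=G2|G1=0|1=1 G2=(1+1>=2)=1 G3=G3|G1=1|1=1 -> 1111
Step 4: G0=NOT G2=NOT 1=0 G1=G2|G1=1|1=1 G2=(1+1>=2)=1 G3=G3|G1=1|1=1 -> 0111
Step 5: G0=NOT G2=NOT 1=0 G1=G2|G1=1|1=1 G2=(0+1>=2)=0 G3=G3|G1=1|1=1 -> 0101
Cycle of length 4 starting at step 1 -> no fixed point

Answer: cycle 4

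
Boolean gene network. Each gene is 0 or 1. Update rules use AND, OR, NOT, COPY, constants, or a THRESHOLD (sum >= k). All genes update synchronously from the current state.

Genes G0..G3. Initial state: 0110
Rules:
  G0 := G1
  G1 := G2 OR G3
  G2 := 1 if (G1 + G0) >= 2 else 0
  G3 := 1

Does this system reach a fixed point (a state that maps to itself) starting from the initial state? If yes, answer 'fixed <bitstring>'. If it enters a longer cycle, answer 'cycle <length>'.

Step 0: 0110
Step 1: G0=G1=1 G1=G2|G3=1|0=1 G2=(1+0>=2)=0 G3=1(const) -> 1101
Step 2: G0=G1=1 G1=G2|G3=0|1=1 G2=(1+1>=2)=1 G3=1(const) -> 1111
Step 3: G0=G1=1 G1=G2|G3=1|1=1 G2=(1+1>=2)=1 G3=1(const) -> 1111
Fixed point reached at step 2: 1111

Answer: fixed 1111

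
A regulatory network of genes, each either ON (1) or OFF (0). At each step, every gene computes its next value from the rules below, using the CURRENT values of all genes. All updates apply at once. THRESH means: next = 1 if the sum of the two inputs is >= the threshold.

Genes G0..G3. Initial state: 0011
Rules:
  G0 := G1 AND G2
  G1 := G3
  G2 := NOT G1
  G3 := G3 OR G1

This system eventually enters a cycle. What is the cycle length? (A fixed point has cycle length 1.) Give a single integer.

Answer: 1

Derivation:
Step 0: 0011
Step 1: G0=G1&G2=0&1=0 G1=G3=1 G2=NOT G1=NOT 0=1 G3=G3|G1=1|0=1 -> 0111
Step 2: G0=G1&G2=1&1=1 G1=G3=1 G2=NOT G1=NOT 1=0 G3=G3|G1=1|1=1 -> 1101
Step 3: G0=G1&G2=1&0=0 G1=G3=1 G2=NOT G1=NOT 1=0 G3=G3|G1=1|1=1 -> 0101
Step 4: G0=G1&G2=1&0=0 G1=G3=1 G2=NOT G1=NOT 1=0 G3=G3|G1=1|1=1 -> 0101
State from step 4 equals state from step 3 -> cycle length 1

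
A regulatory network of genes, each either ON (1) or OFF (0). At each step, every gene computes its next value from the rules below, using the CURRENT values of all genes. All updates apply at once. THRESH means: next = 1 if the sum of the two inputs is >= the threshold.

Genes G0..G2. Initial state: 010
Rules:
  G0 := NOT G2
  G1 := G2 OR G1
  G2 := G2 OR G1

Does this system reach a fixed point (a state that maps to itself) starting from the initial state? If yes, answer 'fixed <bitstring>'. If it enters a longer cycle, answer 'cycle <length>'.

Answer: fixed 011

Derivation:
Step 0: 010
Step 1: G0=NOT G2=NOT 0=1 G1=G2|G1=0|1=1 G2=G2|G1=0|1=1 -> 111
Step 2: G0=NOT G2=NOT 1=0 G1=G2|G1=1|1=1 G2=G2|G1=1|1=1 -> 011
Step 3: G0=NOT G2=NOT 1=0 G1=G2|G1=1|1=1 G2=G2|G1=1|1=1 -> 011
Fixed point reached at step 2: 011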